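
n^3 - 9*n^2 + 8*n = n*(n - 8)*(n - 1)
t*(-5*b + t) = -5*b*t + t^2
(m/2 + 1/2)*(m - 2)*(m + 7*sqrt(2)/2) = m^3/2 - m^2/2 + 7*sqrt(2)*m^2/4 - 7*sqrt(2)*m/4 - m - 7*sqrt(2)/2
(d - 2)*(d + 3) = d^2 + d - 6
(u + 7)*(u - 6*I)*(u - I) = u^3 + 7*u^2 - 7*I*u^2 - 6*u - 49*I*u - 42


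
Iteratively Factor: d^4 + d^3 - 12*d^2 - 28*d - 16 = (d + 2)*(d^3 - d^2 - 10*d - 8) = (d + 1)*(d + 2)*(d^2 - 2*d - 8) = (d - 4)*(d + 1)*(d + 2)*(d + 2)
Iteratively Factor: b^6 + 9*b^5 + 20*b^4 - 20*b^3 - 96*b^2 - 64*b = (b + 1)*(b^5 + 8*b^4 + 12*b^3 - 32*b^2 - 64*b) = (b + 1)*(b + 4)*(b^4 + 4*b^3 - 4*b^2 - 16*b) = (b + 1)*(b + 2)*(b + 4)*(b^3 + 2*b^2 - 8*b) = (b + 1)*(b + 2)*(b + 4)^2*(b^2 - 2*b) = b*(b + 1)*(b + 2)*(b + 4)^2*(b - 2)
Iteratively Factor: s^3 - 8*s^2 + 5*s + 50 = (s - 5)*(s^2 - 3*s - 10) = (s - 5)^2*(s + 2)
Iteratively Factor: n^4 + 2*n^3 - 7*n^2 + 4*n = (n - 1)*(n^3 + 3*n^2 - 4*n) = (n - 1)*(n + 4)*(n^2 - n) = n*(n - 1)*(n + 4)*(n - 1)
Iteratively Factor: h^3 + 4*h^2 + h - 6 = (h + 3)*(h^2 + h - 2) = (h - 1)*(h + 3)*(h + 2)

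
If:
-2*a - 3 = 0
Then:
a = -3/2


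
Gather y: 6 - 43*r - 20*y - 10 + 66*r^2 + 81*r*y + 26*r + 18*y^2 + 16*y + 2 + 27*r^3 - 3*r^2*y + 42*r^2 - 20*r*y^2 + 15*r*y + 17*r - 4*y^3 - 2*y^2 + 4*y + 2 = 27*r^3 + 108*r^2 - 4*y^3 + y^2*(16 - 20*r) + y*(-3*r^2 + 96*r)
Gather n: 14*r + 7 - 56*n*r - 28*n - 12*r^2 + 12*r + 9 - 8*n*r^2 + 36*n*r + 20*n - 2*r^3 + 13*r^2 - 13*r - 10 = n*(-8*r^2 - 20*r - 8) - 2*r^3 + r^2 + 13*r + 6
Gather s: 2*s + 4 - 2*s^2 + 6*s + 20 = -2*s^2 + 8*s + 24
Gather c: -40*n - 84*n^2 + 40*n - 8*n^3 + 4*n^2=-8*n^3 - 80*n^2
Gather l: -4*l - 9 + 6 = -4*l - 3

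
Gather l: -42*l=-42*l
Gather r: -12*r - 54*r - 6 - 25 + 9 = -66*r - 22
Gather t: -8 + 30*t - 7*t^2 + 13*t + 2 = -7*t^2 + 43*t - 6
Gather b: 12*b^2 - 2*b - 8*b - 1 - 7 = 12*b^2 - 10*b - 8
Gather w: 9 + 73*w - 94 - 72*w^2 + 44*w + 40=-72*w^2 + 117*w - 45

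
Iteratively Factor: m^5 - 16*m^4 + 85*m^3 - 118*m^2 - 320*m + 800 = (m - 4)*(m^4 - 12*m^3 + 37*m^2 + 30*m - 200) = (m - 5)*(m - 4)*(m^3 - 7*m^2 + 2*m + 40) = (m - 5)*(m - 4)^2*(m^2 - 3*m - 10) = (m - 5)*(m - 4)^2*(m + 2)*(m - 5)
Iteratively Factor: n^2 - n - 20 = (n + 4)*(n - 5)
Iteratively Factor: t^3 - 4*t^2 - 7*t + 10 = (t + 2)*(t^2 - 6*t + 5) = (t - 1)*(t + 2)*(t - 5)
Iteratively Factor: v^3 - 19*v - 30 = (v + 2)*(v^2 - 2*v - 15) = (v - 5)*(v + 2)*(v + 3)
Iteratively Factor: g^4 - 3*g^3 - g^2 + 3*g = (g - 3)*(g^3 - g) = (g - 3)*(g - 1)*(g^2 + g) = g*(g - 3)*(g - 1)*(g + 1)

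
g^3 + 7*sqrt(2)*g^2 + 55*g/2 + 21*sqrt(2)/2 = (g + sqrt(2)/2)*(g + 3*sqrt(2))*(g + 7*sqrt(2)/2)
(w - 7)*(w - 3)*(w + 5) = w^3 - 5*w^2 - 29*w + 105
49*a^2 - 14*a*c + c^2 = (-7*a + c)^2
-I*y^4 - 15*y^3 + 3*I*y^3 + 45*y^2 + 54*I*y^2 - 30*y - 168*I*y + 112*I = (y - 2)*(y - 8*I)*(y - 7*I)*(-I*y + I)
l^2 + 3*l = l*(l + 3)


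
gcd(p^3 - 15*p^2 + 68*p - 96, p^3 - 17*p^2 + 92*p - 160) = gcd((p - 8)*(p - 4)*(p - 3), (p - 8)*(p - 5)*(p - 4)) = p^2 - 12*p + 32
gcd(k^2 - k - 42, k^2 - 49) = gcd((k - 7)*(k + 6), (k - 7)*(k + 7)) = k - 7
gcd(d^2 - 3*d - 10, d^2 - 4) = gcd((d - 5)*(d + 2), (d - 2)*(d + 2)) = d + 2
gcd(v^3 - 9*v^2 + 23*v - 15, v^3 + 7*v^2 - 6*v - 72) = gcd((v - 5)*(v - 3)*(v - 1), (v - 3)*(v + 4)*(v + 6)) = v - 3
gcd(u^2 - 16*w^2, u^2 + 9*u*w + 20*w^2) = u + 4*w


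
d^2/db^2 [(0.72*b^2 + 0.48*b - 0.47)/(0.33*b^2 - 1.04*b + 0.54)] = (0.598752*b^3 - 1.076922*b^2 + 0.454608*b + 0.109844)/(0.035937*b^6 - 0.339768*b^5 + 1.247202*b^4 - 2.236832*b^3 + 2.040876*b^2 - 0.909792*b + 0.157464)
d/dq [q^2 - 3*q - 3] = 2*q - 3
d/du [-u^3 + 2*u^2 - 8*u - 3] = -3*u^2 + 4*u - 8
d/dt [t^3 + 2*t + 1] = 3*t^2 + 2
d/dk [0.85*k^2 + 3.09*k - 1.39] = 1.7*k + 3.09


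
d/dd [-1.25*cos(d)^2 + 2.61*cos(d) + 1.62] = (2.5*cos(d) - 2.61)*sin(d)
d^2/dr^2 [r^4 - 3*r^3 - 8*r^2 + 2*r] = 12*r^2 - 18*r - 16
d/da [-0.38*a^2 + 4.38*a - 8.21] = 4.38 - 0.76*a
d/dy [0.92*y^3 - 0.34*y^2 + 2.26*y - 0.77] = 2.76*y^2 - 0.68*y + 2.26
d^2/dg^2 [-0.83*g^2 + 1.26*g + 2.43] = -1.66000000000000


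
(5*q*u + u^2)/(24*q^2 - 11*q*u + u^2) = u*(5*q + u)/(24*q^2 - 11*q*u + u^2)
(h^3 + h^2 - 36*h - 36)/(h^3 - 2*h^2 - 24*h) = (h^2 + 7*h + 6)/(h*(h + 4))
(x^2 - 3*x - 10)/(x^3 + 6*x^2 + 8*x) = (x - 5)/(x*(x + 4))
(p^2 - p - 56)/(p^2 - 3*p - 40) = (p + 7)/(p + 5)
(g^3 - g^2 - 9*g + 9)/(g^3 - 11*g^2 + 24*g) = (g^2 + 2*g - 3)/(g*(g - 8))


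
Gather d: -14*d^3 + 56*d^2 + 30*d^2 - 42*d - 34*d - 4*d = -14*d^3 + 86*d^2 - 80*d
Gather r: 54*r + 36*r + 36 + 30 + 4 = 90*r + 70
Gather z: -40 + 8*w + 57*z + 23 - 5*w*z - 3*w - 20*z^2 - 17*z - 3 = 5*w - 20*z^2 + z*(40 - 5*w) - 20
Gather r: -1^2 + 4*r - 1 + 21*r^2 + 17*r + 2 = 21*r^2 + 21*r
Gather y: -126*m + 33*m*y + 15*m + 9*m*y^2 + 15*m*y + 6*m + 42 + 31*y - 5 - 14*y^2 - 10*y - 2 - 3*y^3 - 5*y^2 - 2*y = -105*m - 3*y^3 + y^2*(9*m - 19) + y*(48*m + 19) + 35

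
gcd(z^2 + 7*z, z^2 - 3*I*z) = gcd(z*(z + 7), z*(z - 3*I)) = z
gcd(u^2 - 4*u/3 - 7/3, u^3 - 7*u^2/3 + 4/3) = 1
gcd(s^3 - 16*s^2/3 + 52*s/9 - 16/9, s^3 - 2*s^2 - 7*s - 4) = s - 4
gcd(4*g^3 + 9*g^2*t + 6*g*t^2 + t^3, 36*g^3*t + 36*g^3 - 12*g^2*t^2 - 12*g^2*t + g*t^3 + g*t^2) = 1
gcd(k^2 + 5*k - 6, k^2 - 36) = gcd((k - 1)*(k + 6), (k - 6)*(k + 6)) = k + 6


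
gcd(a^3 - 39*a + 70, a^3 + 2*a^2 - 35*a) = a^2 + 2*a - 35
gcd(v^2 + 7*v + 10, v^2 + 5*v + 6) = v + 2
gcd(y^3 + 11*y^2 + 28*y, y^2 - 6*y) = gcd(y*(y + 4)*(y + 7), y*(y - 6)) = y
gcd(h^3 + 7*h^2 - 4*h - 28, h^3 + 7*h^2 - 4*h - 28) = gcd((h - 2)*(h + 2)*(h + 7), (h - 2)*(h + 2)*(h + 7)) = h^3 + 7*h^2 - 4*h - 28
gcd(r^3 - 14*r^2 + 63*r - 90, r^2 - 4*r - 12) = r - 6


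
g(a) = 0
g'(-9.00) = 0.00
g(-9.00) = 0.00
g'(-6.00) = 0.00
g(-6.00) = 0.00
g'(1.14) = 0.00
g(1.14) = 0.00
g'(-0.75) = 0.00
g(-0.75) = 0.00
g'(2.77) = 0.00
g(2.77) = 0.00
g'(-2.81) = 0.00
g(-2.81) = 0.00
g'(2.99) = 0.00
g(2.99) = 0.00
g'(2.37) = 0.00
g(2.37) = 0.00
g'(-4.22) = 0.00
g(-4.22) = 0.00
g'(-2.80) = 0.00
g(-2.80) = 0.00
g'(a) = 0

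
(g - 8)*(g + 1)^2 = g^3 - 6*g^2 - 15*g - 8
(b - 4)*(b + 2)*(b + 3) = b^3 + b^2 - 14*b - 24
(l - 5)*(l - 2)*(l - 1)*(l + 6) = l^4 - 2*l^3 - 31*l^2 + 92*l - 60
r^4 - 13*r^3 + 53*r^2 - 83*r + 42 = (r - 7)*(r - 3)*(r - 2)*(r - 1)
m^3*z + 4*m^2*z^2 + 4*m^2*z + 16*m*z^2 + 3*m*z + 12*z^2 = (m + 3)*(m + 4*z)*(m*z + z)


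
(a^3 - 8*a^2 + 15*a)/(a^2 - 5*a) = a - 3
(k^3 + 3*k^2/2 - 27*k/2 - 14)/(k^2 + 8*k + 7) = (k^2 + k/2 - 14)/(k + 7)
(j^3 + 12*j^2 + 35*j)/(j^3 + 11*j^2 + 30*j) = (j + 7)/(j + 6)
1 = 1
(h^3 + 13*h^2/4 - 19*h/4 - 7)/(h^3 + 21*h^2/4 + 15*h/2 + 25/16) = 4*(4*h^3 + 13*h^2 - 19*h - 28)/(16*h^3 + 84*h^2 + 120*h + 25)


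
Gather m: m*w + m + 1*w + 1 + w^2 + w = m*(w + 1) + w^2 + 2*w + 1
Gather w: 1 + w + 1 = w + 2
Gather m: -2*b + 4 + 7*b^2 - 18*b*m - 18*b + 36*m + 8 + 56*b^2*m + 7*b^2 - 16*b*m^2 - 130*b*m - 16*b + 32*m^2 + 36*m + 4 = 14*b^2 - 36*b + m^2*(32 - 16*b) + m*(56*b^2 - 148*b + 72) + 16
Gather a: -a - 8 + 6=-a - 2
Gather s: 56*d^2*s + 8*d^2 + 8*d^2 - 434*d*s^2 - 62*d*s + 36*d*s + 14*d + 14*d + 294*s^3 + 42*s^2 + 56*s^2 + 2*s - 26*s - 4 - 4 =16*d^2 + 28*d + 294*s^3 + s^2*(98 - 434*d) + s*(56*d^2 - 26*d - 24) - 8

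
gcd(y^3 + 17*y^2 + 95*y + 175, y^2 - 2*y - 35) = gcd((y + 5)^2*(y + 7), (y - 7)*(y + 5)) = y + 5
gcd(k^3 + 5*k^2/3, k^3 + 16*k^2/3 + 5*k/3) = k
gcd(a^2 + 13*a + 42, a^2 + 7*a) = a + 7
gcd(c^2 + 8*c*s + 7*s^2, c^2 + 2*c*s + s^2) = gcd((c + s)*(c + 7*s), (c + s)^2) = c + s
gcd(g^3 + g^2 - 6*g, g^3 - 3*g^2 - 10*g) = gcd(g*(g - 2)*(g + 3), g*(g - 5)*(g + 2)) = g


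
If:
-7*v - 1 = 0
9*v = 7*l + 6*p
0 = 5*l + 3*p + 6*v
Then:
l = 1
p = -29/21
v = -1/7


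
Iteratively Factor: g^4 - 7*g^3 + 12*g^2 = (g)*(g^3 - 7*g^2 + 12*g) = g*(g - 3)*(g^2 - 4*g) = g^2*(g - 3)*(g - 4)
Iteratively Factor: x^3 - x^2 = (x)*(x^2 - x) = x*(x - 1)*(x)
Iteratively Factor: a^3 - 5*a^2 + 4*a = (a - 1)*(a^2 - 4*a) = a*(a - 1)*(a - 4)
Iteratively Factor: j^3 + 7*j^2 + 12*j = (j + 3)*(j^2 + 4*j) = (j + 3)*(j + 4)*(j)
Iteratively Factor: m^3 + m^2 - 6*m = (m)*(m^2 + m - 6) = m*(m - 2)*(m + 3)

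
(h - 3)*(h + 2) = h^2 - h - 6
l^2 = l^2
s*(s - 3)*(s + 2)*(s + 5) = s^4 + 4*s^3 - 11*s^2 - 30*s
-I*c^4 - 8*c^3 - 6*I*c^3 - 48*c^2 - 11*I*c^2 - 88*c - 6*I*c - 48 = (c + 2)*(c + 3)*(c - 8*I)*(-I*c - I)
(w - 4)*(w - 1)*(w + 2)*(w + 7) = w^4 + 4*w^3 - 27*w^2 - 34*w + 56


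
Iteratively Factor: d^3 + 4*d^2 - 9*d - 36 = (d + 4)*(d^2 - 9) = (d + 3)*(d + 4)*(d - 3)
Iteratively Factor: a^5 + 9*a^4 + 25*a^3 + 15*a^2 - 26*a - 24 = (a + 3)*(a^4 + 6*a^3 + 7*a^2 - 6*a - 8) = (a + 3)*(a + 4)*(a^3 + 2*a^2 - a - 2) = (a + 1)*(a + 3)*(a + 4)*(a^2 + a - 2) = (a + 1)*(a + 2)*(a + 3)*(a + 4)*(a - 1)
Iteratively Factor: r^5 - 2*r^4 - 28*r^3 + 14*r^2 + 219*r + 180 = (r + 3)*(r^4 - 5*r^3 - 13*r^2 + 53*r + 60) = (r + 1)*(r + 3)*(r^3 - 6*r^2 - 7*r + 60) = (r + 1)*(r + 3)^2*(r^2 - 9*r + 20) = (r - 4)*(r + 1)*(r + 3)^2*(r - 5)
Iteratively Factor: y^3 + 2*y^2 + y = (y)*(y^2 + 2*y + 1) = y*(y + 1)*(y + 1)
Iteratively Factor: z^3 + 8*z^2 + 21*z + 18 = (z + 3)*(z^2 + 5*z + 6) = (z + 3)^2*(z + 2)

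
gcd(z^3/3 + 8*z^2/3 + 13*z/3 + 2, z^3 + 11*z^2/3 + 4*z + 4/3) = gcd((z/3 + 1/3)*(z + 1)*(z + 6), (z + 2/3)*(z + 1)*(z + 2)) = z + 1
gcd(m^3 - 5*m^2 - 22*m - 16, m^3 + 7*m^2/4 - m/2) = m + 2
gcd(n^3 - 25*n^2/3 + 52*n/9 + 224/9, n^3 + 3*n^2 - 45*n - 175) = n - 7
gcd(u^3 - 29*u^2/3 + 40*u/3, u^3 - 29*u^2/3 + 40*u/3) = u^3 - 29*u^2/3 + 40*u/3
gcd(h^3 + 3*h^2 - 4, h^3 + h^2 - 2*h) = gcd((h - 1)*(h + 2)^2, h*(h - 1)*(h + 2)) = h^2 + h - 2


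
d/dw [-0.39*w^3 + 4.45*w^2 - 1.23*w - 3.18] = -1.17*w^2 + 8.9*w - 1.23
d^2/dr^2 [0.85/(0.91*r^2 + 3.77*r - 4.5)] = (-1.40777*r^2 - 5.83219*r + 0.85*(1.82*r + 3.77)*(3.64*r + 7.54) + 6.9615)/(0.91*r^2 + 3.77*r - 4.5)^3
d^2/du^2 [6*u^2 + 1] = 12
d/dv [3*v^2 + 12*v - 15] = 6*v + 12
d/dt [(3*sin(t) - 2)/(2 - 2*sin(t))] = cos(t)/(2*(sin(t) - 1)^2)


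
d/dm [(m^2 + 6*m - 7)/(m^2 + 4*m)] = 2*(-m^2 + 7*m + 14)/(m^2*(m^2 + 8*m + 16))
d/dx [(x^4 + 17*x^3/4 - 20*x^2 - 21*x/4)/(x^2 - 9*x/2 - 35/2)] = (16*x^5 - 74*x^4 - 866*x^3 - 1023*x^2 + 5600*x + 735)/(2*(4*x^4 - 36*x^3 - 59*x^2 + 630*x + 1225))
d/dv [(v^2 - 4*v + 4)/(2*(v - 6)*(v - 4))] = (-3*v^2 + 20*v - 28)/(v^4 - 20*v^3 + 148*v^2 - 480*v + 576)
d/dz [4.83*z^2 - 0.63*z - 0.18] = 9.66*z - 0.63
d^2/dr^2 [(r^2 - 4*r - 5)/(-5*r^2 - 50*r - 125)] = 4*(7*r - 25)/(5*(r^4 + 20*r^3 + 150*r^2 + 500*r + 625))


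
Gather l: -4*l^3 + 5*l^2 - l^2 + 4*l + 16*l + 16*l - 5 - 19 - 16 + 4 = -4*l^3 + 4*l^2 + 36*l - 36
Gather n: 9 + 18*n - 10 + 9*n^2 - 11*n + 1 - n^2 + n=8*n^2 + 8*n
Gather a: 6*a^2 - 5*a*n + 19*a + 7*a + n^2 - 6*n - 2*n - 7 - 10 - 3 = 6*a^2 + a*(26 - 5*n) + n^2 - 8*n - 20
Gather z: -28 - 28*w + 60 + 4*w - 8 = 24 - 24*w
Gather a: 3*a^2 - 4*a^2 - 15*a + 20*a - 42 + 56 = -a^2 + 5*a + 14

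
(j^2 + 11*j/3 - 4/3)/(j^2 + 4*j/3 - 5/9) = 3*(j + 4)/(3*j + 5)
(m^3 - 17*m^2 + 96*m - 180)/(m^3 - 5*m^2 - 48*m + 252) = (m - 5)/(m + 7)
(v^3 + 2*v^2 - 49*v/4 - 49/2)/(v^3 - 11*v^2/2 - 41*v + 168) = (v^2 + 11*v/2 + 7)/(v^2 - 2*v - 48)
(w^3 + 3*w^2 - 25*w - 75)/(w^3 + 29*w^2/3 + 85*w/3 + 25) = 3*(w - 5)/(3*w + 5)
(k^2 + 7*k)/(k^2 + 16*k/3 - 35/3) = 3*k/(3*k - 5)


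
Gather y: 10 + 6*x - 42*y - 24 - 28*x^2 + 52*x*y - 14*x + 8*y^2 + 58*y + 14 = -28*x^2 - 8*x + 8*y^2 + y*(52*x + 16)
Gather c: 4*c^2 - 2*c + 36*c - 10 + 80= 4*c^2 + 34*c + 70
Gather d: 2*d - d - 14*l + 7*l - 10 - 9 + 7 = d - 7*l - 12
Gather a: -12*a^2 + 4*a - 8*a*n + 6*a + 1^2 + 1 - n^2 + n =-12*a^2 + a*(10 - 8*n) - n^2 + n + 2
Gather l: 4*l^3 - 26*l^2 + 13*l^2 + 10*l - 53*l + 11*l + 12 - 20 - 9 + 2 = 4*l^3 - 13*l^2 - 32*l - 15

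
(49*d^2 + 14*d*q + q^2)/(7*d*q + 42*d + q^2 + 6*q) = (7*d + q)/(q + 6)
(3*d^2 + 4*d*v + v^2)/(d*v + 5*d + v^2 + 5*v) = (3*d + v)/(v + 5)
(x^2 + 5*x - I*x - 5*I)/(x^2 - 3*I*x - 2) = (x + 5)/(x - 2*I)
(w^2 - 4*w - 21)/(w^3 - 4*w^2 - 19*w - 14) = (w + 3)/(w^2 + 3*w + 2)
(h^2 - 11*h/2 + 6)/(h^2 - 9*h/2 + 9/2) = (h - 4)/(h - 3)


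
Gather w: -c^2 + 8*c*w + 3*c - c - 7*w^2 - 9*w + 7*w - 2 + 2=-c^2 + 2*c - 7*w^2 + w*(8*c - 2)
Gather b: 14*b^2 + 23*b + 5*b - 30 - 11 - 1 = 14*b^2 + 28*b - 42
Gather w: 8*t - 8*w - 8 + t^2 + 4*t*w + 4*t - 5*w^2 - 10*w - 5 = t^2 + 12*t - 5*w^2 + w*(4*t - 18) - 13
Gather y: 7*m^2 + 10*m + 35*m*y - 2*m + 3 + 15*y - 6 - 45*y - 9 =7*m^2 + 8*m + y*(35*m - 30) - 12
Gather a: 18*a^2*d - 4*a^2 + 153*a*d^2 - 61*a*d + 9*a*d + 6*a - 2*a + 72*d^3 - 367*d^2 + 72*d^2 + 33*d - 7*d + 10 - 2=a^2*(18*d - 4) + a*(153*d^2 - 52*d + 4) + 72*d^3 - 295*d^2 + 26*d + 8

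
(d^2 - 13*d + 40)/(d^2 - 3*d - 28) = (-d^2 + 13*d - 40)/(-d^2 + 3*d + 28)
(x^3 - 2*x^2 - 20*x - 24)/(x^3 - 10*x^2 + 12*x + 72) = (x + 2)/(x - 6)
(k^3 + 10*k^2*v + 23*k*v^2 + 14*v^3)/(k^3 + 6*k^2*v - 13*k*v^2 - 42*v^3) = (-k - v)/(-k + 3*v)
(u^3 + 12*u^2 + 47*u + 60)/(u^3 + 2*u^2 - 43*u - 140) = (u + 3)/(u - 7)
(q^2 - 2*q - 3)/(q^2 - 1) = (q - 3)/(q - 1)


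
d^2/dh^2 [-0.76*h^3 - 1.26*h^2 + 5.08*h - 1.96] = -4.56*h - 2.52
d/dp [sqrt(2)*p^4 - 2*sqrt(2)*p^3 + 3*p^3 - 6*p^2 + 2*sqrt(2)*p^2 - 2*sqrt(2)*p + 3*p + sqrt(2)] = 4*sqrt(2)*p^3 - 6*sqrt(2)*p^2 + 9*p^2 - 12*p + 4*sqrt(2)*p - 2*sqrt(2) + 3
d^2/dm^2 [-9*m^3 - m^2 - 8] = -54*m - 2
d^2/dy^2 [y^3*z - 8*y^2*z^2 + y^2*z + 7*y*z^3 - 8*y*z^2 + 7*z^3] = 2*z*(3*y - 8*z + 1)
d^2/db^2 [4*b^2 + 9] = 8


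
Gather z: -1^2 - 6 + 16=9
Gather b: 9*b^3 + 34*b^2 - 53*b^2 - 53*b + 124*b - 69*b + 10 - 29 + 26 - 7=9*b^3 - 19*b^2 + 2*b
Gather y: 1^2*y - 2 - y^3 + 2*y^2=-y^3 + 2*y^2 + y - 2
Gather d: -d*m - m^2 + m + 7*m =-d*m - m^2 + 8*m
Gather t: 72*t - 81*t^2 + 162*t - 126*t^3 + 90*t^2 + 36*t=-126*t^3 + 9*t^2 + 270*t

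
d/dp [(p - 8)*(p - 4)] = 2*p - 12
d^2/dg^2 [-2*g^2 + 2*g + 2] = -4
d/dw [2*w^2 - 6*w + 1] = 4*w - 6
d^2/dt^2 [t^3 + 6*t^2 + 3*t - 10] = 6*t + 12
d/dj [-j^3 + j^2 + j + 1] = -3*j^2 + 2*j + 1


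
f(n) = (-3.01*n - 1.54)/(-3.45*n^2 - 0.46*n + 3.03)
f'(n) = (-3.01*n - 1.54)*(6.9*n + 0.46)/(-3.45*n^2 - 0.46*n + 3.03)^2 - 3.01/(-3.45*n^2 - 0.46*n + 3.03) = (10.3845*n^2 + 1.3846*n - (3.01*n + 1.54)*(6.9*n + 0.46) - 9.1203)/(3.45*n^2 + 0.46*n - 3.03)^2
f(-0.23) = -0.29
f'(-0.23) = -0.91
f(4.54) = 0.22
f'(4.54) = -0.06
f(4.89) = 0.20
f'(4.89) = -0.05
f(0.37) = -1.11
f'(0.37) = -2.66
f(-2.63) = -0.32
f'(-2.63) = -0.14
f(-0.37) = -0.16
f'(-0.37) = -0.98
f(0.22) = -0.80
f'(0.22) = -1.66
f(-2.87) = -0.29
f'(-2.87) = -0.11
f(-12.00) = -0.07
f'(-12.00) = -0.01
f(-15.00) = -0.06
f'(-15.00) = -0.00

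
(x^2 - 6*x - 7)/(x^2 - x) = (x^2 - 6*x - 7)/(x*(x - 1))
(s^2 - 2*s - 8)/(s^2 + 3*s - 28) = (s + 2)/(s + 7)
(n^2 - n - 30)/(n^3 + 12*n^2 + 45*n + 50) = (n - 6)/(n^2 + 7*n + 10)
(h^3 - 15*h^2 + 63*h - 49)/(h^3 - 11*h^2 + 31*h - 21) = (h - 7)/(h - 3)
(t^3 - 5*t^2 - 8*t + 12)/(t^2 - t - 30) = (t^2 + t - 2)/(t + 5)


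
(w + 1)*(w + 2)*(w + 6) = w^3 + 9*w^2 + 20*w + 12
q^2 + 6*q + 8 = (q + 2)*(q + 4)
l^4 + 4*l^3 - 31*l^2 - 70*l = l*(l - 5)*(l + 2)*(l + 7)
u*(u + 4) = u^2 + 4*u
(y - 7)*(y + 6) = y^2 - y - 42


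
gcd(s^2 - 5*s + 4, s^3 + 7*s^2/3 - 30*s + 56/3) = s - 4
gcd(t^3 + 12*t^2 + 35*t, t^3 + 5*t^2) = t^2 + 5*t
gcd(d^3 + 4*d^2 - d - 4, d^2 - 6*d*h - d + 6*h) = d - 1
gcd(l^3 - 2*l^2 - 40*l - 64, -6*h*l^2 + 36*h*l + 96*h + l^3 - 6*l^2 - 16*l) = l^2 - 6*l - 16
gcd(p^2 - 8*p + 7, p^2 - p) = p - 1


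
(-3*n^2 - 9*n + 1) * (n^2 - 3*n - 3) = -3*n^4 + 37*n^2 + 24*n - 3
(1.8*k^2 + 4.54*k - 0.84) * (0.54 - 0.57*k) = -1.026*k^3 - 1.6158*k^2 + 2.9304*k - 0.4536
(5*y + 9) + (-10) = 5*y - 1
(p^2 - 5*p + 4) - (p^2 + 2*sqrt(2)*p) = -5*p - 2*sqrt(2)*p + 4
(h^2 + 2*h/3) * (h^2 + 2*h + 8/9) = h^4 + 8*h^3/3 + 20*h^2/9 + 16*h/27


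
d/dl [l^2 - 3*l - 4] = 2*l - 3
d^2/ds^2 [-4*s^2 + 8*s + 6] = -8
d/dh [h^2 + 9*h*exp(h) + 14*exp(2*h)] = 9*h*exp(h) + 2*h + 28*exp(2*h) + 9*exp(h)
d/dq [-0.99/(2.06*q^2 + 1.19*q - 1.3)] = (4.0788*q + 1.1781)/(2.06*q^2 + 1.19*q - 1.3)^2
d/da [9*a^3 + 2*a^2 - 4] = a*(27*a + 4)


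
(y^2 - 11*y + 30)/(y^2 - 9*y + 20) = (y - 6)/(y - 4)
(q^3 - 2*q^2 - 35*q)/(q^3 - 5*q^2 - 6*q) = (-q^2 + 2*q + 35)/(-q^2 + 5*q + 6)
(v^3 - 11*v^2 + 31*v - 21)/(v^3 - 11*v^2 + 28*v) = (v^2 - 4*v + 3)/(v*(v - 4))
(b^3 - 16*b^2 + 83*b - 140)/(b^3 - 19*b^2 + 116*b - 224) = (b - 5)/(b - 8)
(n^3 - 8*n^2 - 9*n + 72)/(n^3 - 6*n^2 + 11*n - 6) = (n^2 - 5*n - 24)/(n^2 - 3*n + 2)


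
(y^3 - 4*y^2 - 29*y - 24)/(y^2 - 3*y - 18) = (y^2 - 7*y - 8)/(y - 6)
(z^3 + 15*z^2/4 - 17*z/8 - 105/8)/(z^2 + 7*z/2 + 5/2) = (4*z^2 + 5*z - 21)/(4*(z + 1))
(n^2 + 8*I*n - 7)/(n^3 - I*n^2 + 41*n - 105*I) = (n + I)/(n^2 - 8*I*n - 15)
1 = 1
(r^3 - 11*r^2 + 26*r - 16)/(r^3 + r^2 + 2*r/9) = 9*(r^3 - 11*r^2 + 26*r - 16)/(r*(9*r^2 + 9*r + 2))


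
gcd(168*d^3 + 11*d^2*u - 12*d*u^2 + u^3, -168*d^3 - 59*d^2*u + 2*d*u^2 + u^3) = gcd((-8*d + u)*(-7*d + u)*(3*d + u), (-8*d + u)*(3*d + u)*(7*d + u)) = -24*d^2 - 5*d*u + u^2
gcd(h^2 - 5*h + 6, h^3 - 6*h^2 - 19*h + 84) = h - 3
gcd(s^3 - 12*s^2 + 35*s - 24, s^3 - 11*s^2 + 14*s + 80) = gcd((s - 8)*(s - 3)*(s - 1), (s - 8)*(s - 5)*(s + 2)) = s - 8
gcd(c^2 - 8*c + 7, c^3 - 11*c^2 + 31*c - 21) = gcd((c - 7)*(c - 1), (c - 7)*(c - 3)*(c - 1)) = c^2 - 8*c + 7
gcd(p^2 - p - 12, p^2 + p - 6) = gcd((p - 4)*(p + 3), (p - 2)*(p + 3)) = p + 3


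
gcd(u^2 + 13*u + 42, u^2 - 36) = u + 6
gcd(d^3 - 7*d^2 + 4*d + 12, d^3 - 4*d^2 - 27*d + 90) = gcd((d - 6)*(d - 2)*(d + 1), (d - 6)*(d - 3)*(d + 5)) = d - 6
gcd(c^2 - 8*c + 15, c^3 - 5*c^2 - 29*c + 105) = c - 3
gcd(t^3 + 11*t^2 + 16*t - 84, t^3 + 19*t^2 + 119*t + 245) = t + 7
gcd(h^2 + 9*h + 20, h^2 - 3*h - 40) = h + 5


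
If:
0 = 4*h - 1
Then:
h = 1/4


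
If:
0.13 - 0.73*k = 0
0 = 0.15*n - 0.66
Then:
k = 0.18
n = 4.40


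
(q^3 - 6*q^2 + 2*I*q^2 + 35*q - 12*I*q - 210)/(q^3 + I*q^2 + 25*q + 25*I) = (q^2 + q*(-6 + 7*I) - 42*I)/(q^2 + 6*I*q - 5)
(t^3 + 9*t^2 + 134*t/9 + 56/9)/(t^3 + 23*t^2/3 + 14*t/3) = (t + 4/3)/t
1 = 1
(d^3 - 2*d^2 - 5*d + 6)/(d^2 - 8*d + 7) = (d^2 - d - 6)/(d - 7)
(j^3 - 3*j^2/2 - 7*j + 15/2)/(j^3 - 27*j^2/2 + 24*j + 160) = (j^2 - 4*j + 3)/(j^2 - 16*j + 64)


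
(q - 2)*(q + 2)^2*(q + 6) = q^4 + 8*q^3 + 8*q^2 - 32*q - 48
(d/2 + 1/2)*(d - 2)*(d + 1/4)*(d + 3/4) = d^4/2 - 45*d^2/32 - 35*d/32 - 3/16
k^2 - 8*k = k*(k - 8)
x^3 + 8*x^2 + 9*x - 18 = (x - 1)*(x + 3)*(x + 6)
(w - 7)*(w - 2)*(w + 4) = w^3 - 5*w^2 - 22*w + 56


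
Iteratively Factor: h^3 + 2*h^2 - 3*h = (h)*(h^2 + 2*h - 3) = h*(h - 1)*(h + 3)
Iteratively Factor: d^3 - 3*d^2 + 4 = (d - 2)*(d^2 - d - 2) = (d - 2)^2*(d + 1)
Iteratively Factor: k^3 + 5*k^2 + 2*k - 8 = (k + 2)*(k^2 + 3*k - 4) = (k - 1)*(k + 2)*(k + 4)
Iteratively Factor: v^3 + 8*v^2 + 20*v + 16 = (v + 2)*(v^2 + 6*v + 8) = (v + 2)*(v + 4)*(v + 2)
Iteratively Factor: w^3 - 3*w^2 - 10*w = (w + 2)*(w^2 - 5*w) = (w - 5)*(w + 2)*(w)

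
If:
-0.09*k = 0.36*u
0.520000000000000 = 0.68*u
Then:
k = -3.06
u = 0.76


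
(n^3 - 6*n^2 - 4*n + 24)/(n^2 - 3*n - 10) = (n^2 - 8*n + 12)/(n - 5)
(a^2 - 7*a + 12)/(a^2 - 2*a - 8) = (a - 3)/(a + 2)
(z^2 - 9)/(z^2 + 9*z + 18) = (z - 3)/(z + 6)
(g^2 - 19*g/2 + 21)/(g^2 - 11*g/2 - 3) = (2*g - 7)/(2*g + 1)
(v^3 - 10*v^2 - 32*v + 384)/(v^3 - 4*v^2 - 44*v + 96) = (v - 8)/(v - 2)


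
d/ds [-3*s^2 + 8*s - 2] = 8 - 6*s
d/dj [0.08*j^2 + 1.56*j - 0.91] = 0.16*j + 1.56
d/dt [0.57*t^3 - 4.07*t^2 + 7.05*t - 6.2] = 1.71*t^2 - 8.14*t + 7.05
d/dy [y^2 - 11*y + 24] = 2*y - 11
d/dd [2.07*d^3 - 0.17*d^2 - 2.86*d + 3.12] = 6.21*d^2 - 0.34*d - 2.86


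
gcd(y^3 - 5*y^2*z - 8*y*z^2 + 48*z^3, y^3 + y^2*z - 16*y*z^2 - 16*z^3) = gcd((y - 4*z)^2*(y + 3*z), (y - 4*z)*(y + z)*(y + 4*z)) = y - 4*z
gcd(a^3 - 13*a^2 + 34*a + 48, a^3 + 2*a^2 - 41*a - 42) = a^2 - 5*a - 6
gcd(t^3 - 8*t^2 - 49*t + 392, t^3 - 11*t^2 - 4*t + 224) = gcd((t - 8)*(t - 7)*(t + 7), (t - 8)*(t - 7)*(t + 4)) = t^2 - 15*t + 56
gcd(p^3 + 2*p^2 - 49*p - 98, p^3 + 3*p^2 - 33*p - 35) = p + 7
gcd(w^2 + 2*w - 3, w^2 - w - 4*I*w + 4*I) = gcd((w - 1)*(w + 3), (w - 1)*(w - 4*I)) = w - 1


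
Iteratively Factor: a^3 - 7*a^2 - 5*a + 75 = (a - 5)*(a^2 - 2*a - 15) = (a - 5)*(a + 3)*(a - 5)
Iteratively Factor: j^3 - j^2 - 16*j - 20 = (j + 2)*(j^2 - 3*j - 10) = (j + 2)^2*(j - 5)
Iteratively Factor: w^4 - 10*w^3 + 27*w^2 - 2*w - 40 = (w - 5)*(w^3 - 5*w^2 + 2*w + 8) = (w - 5)*(w - 4)*(w^2 - w - 2) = (w - 5)*(w - 4)*(w + 1)*(w - 2)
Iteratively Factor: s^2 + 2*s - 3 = (s - 1)*(s + 3)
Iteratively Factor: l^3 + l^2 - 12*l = (l + 4)*(l^2 - 3*l) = l*(l + 4)*(l - 3)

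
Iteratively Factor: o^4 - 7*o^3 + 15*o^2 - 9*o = (o)*(o^3 - 7*o^2 + 15*o - 9) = o*(o - 1)*(o^2 - 6*o + 9) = o*(o - 3)*(o - 1)*(o - 3)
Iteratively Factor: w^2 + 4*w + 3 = (w + 3)*(w + 1)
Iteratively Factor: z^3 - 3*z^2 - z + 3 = (z - 1)*(z^2 - 2*z - 3) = (z - 3)*(z - 1)*(z + 1)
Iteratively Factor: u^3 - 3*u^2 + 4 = (u - 2)*(u^2 - u - 2) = (u - 2)^2*(u + 1)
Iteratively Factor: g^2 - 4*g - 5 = (g + 1)*(g - 5)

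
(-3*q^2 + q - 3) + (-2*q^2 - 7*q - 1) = -5*q^2 - 6*q - 4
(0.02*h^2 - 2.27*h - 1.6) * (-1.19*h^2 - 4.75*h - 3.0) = -0.0238*h^4 + 2.6063*h^3 + 12.6265*h^2 + 14.41*h + 4.8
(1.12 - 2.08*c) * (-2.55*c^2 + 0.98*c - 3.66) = 5.304*c^3 - 4.8944*c^2 + 8.7104*c - 4.0992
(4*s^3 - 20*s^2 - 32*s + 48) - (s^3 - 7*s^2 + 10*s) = 3*s^3 - 13*s^2 - 42*s + 48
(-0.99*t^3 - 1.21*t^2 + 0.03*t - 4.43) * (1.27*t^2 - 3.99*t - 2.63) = -1.2573*t^5 + 2.4134*t^4 + 7.4697*t^3 - 2.5635*t^2 + 17.5968*t + 11.6509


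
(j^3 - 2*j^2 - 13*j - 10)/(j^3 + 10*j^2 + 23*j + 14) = (j - 5)/(j + 7)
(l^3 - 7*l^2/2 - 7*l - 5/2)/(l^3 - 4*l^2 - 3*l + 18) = (2*l^3 - 7*l^2 - 14*l - 5)/(2*(l^3 - 4*l^2 - 3*l + 18))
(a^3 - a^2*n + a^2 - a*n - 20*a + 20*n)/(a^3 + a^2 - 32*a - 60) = (a^2 - a*n - 4*a + 4*n)/(a^2 - 4*a - 12)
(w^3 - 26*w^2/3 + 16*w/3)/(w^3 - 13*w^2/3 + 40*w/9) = 3*(3*w^2 - 26*w + 16)/(9*w^2 - 39*w + 40)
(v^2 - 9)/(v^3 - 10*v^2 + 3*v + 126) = (v - 3)/(v^2 - 13*v + 42)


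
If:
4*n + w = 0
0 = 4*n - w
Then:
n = 0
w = 0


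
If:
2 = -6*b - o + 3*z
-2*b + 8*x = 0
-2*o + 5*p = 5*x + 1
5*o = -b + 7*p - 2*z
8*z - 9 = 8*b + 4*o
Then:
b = 159/409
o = -683/1636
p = 213/1636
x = 159/1636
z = 2135/1636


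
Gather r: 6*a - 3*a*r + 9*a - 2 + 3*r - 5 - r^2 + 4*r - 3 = 15*a - r^2 + r*(7 - 3*a) - 10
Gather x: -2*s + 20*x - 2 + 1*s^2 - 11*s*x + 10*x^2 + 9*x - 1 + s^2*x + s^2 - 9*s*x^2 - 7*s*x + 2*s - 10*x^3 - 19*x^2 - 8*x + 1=2*s^2 - 10*x^3 + x^2*(-9*s - 9) + x*(s^2 - 18*s + 21) - 2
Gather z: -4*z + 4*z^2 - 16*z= 4*z^2 - 20*z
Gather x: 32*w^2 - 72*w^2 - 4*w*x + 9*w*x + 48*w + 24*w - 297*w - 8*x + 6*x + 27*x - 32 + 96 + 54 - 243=-40*w^2 - 225*w + x*(5*w + 25) - 125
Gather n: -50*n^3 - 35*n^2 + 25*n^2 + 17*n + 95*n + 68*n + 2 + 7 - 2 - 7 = -50*n^3 - 10*n^2 + 180*n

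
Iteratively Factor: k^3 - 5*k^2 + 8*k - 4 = (k - 2)*(k^2 - 3*k + 2) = (k - 2)*(k - 1)*(k - 2)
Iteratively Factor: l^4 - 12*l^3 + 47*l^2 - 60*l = (l - 3)*(l^3 - 9*l^2 + 20*l) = (l - 4)*(l - 3)*(l^2 - 5*l) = l*(l - 4)*(l - 3)*(l - 5)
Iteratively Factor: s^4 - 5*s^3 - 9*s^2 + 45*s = (s - 3)*(s^3 - 2*s^2 - 15*s) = (s - 5)*(s - 3)*(s^2 + 3*s) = s*(s - 5)*(s - 3)*(s + 3)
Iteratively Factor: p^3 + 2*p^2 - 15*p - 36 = (p - 4)*(p^2 + 6*p + 9) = (p - 4)*(p + 3)*(p + 3)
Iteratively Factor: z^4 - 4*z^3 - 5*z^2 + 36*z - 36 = (z - 3)*(z^3 - z^2 - 8*z + 12) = (z - 3)*(z + 3)*(z^2 - 4*z + 4) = (z - 3)*(z - 2)*(z + 3)*(z - 2)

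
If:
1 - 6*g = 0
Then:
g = 1/6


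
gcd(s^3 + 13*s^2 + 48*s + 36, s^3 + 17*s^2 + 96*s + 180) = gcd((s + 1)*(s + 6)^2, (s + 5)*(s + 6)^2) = s^2 + 12*s + 36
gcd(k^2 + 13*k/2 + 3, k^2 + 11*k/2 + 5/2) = k + 1/2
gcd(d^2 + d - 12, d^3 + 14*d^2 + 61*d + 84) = d + 4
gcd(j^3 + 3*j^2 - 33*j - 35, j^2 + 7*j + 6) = j + 1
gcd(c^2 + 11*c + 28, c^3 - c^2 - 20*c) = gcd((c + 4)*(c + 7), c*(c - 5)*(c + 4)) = c + 4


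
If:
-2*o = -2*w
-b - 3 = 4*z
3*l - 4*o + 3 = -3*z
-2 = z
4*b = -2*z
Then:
No Solution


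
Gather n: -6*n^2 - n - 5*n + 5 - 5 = -6*n^2 - 6*n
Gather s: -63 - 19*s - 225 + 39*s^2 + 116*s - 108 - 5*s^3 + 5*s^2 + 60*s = -5*s^3 + 44*s^2 + 157*s - 396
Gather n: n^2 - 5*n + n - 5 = n^2 - 4*n - 5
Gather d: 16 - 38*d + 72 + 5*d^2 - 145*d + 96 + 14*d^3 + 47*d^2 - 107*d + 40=14*d^3 + 52*d^2 - 290*d + 224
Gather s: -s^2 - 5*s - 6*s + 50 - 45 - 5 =-s^2 - 11*s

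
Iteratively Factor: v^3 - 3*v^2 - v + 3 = (v + 1)*(v^2 - 4*v + 3) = (v - 3)*(v + 1)*(v - 1)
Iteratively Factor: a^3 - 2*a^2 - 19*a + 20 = (a + 4)*(a^2 - 6*a + 5) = (a - 1)*(a + 4)*(a - 5)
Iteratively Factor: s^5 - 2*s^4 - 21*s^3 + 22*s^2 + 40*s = (s + 1)*(s^4 - 3*s^3 - 18*s^2 + 40*s) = s*(s + 1)*(s^3 - 3*s^2 - 18*s + 40) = s*(s - 2)*(s + 1)*(s^2 - s - 20) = s*(s - 5)*(s - 2)*(s + 1)*(s + 4)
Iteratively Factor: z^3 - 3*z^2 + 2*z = (z)*(z^2 - 3*z + 2) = z*(z - 1)*(z - 2)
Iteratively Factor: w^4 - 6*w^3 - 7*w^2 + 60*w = (w - 4)*(w^3 - 2*w^2 - 15*w) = w*(w - 4)*(w^2 - 2*w - 15) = w*(w - 5)*(w - 4)*(w + 3)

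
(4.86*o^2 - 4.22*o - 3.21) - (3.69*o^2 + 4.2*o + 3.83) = 1.17*o^2 - 8.42*o - 7.04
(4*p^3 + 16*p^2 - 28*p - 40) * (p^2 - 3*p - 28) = 4*p^5 + 4*p^4 - 188*p^3 - 404*p^2 + 904*p + 1120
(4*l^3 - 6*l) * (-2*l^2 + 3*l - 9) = -8*l^5 + 12*l^4 - 24*l^3 - 18*l^2 + 54*l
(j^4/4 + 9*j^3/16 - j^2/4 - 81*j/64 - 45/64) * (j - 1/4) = j^5/4 + j^4/2 - 25*j^3/64 - 77*j^2/64 - 99*j/256 + 45/256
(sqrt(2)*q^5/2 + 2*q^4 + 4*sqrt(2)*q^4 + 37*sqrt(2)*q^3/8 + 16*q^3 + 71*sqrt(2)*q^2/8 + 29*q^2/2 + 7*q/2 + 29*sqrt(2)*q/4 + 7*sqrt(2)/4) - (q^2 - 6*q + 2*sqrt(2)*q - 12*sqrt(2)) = sqrt(2)*q^5/2 + 2*q^4 + 4*sqrt(2)*q^4 + 37*sqrt(2)*q^3/8 + 16*q^3 + 71*sqrt(2)*q^2/8 + 27*q^2/2 + 21*sqrt(2)*q/4 + 19*q/2 + 55*sqrt(2)/4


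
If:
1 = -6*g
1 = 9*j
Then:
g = -1/6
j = 1/9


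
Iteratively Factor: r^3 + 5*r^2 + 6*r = (r + 3)*(r^2 + 2*r) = (r + 2)*(r + 3)*(r)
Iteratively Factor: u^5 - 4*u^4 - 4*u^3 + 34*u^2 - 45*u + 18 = (u + 3)*(u^4 - 7*u^3 + 17*u^2 - 17*u + 6) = (u - 2)*(u + 3)*(u^3 - 5*u^2 + 7*u - 3) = (u - 2)*(u - 1)*(u + 3)*(u^2 - 4*u + 3) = (u - 3)*(u - 2)*(u - 1)*(u + 3)*(u - 1)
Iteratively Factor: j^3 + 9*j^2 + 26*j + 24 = (j + 3)*(j^2 + 6*j + 8) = (j + 2)*(j + 3)*(j + 4)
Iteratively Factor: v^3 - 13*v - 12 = (v + 3)*(v^2 - 3*v - 4) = (v + 1)*(v + 3)*(v - 4)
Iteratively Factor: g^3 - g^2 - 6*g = (g + 2)*(g^2 - 3*g) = g*(g + 2)*(g - 3)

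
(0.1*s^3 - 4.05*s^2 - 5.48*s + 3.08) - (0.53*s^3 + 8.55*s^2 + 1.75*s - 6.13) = -0.43*s^3 - 12.6*s^2 - 7.23*s + 9.21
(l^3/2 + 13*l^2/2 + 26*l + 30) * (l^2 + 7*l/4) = l^5/2 + 59*l^4/8 + 299*l^3/8 + 151*l^2/2 + 105*l/2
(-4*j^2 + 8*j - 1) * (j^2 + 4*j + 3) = -4*j^4 - 8*j^3 + 19*j^2 + 20*j - 3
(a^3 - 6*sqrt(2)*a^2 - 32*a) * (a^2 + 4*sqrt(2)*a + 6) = a^5 - 2*sqrt(2)*a^4 - 74*a^3 - 164*sqrt(2)*a^2 - 192*a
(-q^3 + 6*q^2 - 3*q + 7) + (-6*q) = -q^3 + 6*q^2 - 9*q + 7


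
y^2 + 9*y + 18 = (y + 3)*(y + 6)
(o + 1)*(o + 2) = o^2 + 3*o + 2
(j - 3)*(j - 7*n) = j^2 - 7*j*n - 3*j + 21*n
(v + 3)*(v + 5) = v^2 + 8*v + 15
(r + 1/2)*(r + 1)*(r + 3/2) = r^3 + 3*r^2 + 11*r/4 + 3/4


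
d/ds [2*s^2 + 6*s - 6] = 4*s + 6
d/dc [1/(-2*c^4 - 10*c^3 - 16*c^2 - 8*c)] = (4*c^3 + 15*c^2 + 16*c + 4)/(2*c^2*(c^3 + 5*c^2 + 8*c + 4)^2)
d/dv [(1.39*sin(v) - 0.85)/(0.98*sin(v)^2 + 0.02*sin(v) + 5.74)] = (-1.3622*sin(v)^2 + 1.666*sin(v) + 7.9956)*cos(v)/(0.9604*sin(v)^4 + 0.0392*sin(v)^3 + 11.2508*sin(v)^2 + 0.2296*sin(v) + 32.9476)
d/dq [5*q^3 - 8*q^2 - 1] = q*(15*q - 16)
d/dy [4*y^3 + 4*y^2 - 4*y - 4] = 12*y^2 + 8*y - 4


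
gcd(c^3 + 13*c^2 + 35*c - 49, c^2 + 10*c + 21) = c + 7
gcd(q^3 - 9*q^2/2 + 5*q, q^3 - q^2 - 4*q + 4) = q - 2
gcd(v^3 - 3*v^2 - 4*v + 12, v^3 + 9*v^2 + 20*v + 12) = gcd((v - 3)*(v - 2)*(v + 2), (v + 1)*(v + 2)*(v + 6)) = v + 2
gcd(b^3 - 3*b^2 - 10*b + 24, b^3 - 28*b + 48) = b^2 - 6*b + 8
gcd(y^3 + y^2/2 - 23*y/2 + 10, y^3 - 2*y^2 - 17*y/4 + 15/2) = y - 5/2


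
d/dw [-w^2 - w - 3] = -2*w - 1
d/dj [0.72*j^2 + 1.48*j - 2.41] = 1.44*j + 1.48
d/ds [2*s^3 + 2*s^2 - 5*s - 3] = 6*s^2 + 4*s - 5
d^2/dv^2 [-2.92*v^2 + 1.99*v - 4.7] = -5.84000000000000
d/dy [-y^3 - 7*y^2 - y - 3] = -3*y^2 - 14*y - 1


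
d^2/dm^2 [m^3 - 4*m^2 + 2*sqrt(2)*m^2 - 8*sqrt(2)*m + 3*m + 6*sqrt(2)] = 6*m - 8 + 4*sqrt(2)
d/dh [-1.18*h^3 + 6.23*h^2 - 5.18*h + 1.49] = -3.54*h^2 + 12.46*h - 5.18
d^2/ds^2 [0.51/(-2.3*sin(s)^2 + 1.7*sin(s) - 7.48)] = (10.7916*sin(s)^4 - 5.9823*sin(s)^3 - 49.80966*sin(s)^2 + 18.44976*sin(s) + 14.60028)/(2.3*sin(s)^2 - 1.7*sin(s) + 7.48)^3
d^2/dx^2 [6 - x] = 0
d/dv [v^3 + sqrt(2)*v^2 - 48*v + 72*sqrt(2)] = 3*v^2 + 2*sqrt(2)*v - 48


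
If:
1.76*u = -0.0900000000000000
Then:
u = -0.05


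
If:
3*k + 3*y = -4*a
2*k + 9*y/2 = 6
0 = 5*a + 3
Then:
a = -3/5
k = -24/25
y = 44/25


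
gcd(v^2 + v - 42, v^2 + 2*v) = 1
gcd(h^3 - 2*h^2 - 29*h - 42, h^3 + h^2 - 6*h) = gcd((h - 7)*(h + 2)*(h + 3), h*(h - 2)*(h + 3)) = h + 3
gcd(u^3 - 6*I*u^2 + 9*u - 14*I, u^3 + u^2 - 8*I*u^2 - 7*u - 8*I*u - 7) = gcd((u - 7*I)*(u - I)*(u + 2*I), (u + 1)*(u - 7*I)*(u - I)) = u^2 - 8*I*u - 7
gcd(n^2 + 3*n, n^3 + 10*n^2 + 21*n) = n^2 + 3*n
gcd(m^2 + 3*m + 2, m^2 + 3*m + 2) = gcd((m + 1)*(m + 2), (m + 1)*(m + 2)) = m^2 + 3*m + 2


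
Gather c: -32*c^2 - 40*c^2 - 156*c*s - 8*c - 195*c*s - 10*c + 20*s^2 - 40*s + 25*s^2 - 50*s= -72*c^2 + c*(-351*s - 18) + 45*s^2 - 90*s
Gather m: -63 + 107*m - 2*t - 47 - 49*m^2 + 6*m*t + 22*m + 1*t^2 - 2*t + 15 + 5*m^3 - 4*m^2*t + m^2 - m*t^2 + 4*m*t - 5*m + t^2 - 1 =5*m^3 + m^2*(-4*t - 48) + m*(-t^2 + 10*t + 124) + 2*t^2 - 4*t - 96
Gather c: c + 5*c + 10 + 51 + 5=6*c + 66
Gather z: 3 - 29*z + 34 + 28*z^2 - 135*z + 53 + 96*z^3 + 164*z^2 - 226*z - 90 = 96*z^3 + 192*z^2 - 390*z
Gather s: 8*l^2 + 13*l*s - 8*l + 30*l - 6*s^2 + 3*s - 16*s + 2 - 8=8*l^2 + 22*l - 6*s^2 + s*(13*l - 13) - 6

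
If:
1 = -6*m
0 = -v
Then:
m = -1/6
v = 0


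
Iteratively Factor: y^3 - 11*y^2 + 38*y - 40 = (y - 2)*(y^2 - 9*y + 20) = (y - 4)*(y - 2)*(y - 5)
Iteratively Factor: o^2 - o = (o)*(o - 1)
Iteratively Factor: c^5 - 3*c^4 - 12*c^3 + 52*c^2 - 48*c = (c - 3)*(c^4 - 12*c^2 + 16*c) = (c - 3)*(c + 4)*(c^3 - 4*c^2 + 4*c) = c*(c - 3)*(c + 4)*(c^2 - 4*c + 4) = c*(c - 3)*(c - 2)*(c + 4)*(c - 2)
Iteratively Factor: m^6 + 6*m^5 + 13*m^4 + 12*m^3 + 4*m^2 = (m + 1)*(m^5 + 5*m^4 + 8*m^3 + 4*m^2) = (m + 1)*(m + 2)*(m^4 + 3*m^3 + 2*m^2) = m*(m + 1)*(m + 2)*(m^3 + 3*m^2 + 2*m) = m*(m + 1)*(m + 2)^2*(m^2 + m) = m^2*(m + 1)*(m + 2)^2*(m + 1)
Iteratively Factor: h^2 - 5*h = (h - 5)*(h)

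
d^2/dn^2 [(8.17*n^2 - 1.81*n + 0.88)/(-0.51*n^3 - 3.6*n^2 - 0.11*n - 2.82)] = (-4.25003400000001*n^6 + 2.82468600000004*n^5 + 19.942326*n^4 + 191.833194*n^3 + 397.688328*n^2 - 104.747904*n - 113.218916)/(0.132651*n^9 + 2.80908*n^8 + 19.914633*n^7 + 50.068206*n^6 + 35.360433*n^5 + 110.721492*n^4 + 18.868823*n^3 + 85.988286*n^2 + 2.624292*n + 22.425768)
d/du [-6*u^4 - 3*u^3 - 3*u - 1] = -24*u^3 - 9*u^2 - 3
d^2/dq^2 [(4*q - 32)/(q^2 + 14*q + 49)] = 8*(q - 38)/(q^4 + 28*q^3 + 294*q^2 + 1372*q + 2401)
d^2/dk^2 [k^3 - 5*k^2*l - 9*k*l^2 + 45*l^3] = 6*k - 10*l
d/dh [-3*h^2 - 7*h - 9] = -6*h - 7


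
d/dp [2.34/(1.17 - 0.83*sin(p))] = 1.9422*cos(p)/(0.83*sin(p) - 1.17)^2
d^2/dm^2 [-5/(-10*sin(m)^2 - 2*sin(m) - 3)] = 10*(-200*sin(m)^4 - 30*sin(m)^3 + 358*sin(m)^2 + 63*sin(m) - 26)/(10*sin(m)^2 + 2*sin(m) + 3)^3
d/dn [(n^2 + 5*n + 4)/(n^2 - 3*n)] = 4*(-2*n^2 - 2*n + 3)/(n^2*(n^2 - 6*n + 9))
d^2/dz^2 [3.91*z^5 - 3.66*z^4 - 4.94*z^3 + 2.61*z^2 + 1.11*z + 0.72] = 78.2*z^3 - 43.92*z^2 - 29.64*z + 5.22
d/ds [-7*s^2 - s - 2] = -14*s - 1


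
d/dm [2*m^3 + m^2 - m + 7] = 6*m^2 + 2*m - 1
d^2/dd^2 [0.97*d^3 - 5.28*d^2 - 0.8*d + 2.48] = 5.82*d - 10.56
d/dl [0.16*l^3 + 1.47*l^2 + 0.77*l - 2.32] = 0.48*l^2 + 2.94*l + 0.77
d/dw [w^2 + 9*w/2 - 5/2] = 2*w + 9/2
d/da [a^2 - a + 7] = 2*a - 1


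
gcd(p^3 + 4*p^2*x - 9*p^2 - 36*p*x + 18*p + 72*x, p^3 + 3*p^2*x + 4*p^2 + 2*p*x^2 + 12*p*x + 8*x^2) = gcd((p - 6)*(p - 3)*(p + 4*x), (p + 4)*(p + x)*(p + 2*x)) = 1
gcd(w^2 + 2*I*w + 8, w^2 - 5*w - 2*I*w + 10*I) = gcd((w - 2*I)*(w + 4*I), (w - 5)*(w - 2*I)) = w - 2*I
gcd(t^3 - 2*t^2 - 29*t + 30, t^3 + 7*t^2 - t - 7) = t - 1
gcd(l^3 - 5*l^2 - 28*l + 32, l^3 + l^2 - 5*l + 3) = l - 1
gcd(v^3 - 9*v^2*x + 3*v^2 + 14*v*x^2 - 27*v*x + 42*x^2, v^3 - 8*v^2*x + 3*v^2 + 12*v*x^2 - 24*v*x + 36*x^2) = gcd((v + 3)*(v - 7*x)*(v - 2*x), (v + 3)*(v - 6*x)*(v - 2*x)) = -v^2 + 2*v*x - 3*v + 6*x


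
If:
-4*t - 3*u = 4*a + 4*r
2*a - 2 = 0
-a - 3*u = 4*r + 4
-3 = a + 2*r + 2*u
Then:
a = 1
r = 1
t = 1/4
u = -3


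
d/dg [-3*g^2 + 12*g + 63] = 12 - 6*g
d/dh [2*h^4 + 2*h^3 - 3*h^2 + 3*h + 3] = 8*h^3 + 6*h^2 - 6*h + 3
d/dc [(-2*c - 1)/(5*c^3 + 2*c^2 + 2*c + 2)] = (20*c^3 + 19*c^2 + 4*c - 2)/(25*c^6 + 20*c^5 + 24*c^4 + 28*c^3 + 12*c^2 + 8*c + 4)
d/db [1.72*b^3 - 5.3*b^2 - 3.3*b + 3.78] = 5.16*b^2 - 10.6*b - 3.3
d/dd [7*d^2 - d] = 14*d - 1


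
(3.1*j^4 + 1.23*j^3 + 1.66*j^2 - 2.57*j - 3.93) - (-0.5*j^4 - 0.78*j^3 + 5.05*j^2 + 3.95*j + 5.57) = 3.6*j^4 + 2.01*j^3 - 3.39*j^2 - 6.52*j - 9.5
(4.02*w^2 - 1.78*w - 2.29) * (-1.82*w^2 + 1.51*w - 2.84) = -7.3164*w^4 + 9.3098*w^3 - 9.9368*w^2 + 1.5973*w + 6.5036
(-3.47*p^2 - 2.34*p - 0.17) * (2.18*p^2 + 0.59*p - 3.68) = -7.5646*p^4 - 7.1485*p^3 + 11.0184*p^2 + 8.5109*p + 0.6256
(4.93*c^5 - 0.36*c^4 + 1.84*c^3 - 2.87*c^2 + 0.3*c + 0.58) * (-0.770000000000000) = -3.7961*c^5 + 0.2772*c^4 - 1.4168*c^3 + 2.2099*c^2 - 0.231*c - 0.4466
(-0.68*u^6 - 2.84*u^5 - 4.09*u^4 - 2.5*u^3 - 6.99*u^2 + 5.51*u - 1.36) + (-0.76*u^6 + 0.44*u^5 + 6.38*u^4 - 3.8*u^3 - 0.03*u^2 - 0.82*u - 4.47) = -1.44*u^6 - 2.4*u^5 + 2.29*u^4 - 6.3*u^3 - 7.02*u^2 + 4.69*u - 5.83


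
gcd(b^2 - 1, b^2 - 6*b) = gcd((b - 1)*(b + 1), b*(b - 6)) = 1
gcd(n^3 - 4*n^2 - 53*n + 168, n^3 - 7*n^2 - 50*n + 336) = n^2 - n - 56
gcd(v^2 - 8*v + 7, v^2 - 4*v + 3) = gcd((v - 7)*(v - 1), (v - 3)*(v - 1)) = v - 1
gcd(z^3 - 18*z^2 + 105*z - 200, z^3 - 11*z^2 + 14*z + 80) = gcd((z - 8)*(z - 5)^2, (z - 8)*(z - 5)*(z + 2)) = z^2 - 13*z + 40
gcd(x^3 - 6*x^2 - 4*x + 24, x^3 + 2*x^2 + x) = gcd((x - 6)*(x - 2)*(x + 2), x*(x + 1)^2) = 1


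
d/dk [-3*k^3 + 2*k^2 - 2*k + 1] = -9*k^2 + 4*k - 2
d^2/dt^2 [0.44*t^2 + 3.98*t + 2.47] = 0.880000000000000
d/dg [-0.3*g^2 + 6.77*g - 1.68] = 6.77 - 0.6*g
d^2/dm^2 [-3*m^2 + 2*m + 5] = -6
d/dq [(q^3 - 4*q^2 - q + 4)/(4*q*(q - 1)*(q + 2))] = (5*q^2 + 8*q + 8)/(4*q^2*(q^2 + 4*q + 4))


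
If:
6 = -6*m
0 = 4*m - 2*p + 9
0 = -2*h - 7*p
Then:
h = -35/4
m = -1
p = 5/2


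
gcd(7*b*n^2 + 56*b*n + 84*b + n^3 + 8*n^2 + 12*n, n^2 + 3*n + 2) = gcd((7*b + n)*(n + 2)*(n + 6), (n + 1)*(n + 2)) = n + 2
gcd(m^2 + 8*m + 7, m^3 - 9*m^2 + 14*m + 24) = m + 1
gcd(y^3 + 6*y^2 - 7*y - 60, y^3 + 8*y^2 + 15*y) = y + 5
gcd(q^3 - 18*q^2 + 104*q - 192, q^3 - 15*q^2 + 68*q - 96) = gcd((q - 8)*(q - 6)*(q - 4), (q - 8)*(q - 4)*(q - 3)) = q^2 - 12*q + 32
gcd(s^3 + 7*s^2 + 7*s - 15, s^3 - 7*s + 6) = s^2 + 2*s - 3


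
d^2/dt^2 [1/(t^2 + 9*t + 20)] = 2*(-t^2 - 9*t + (2*t + 9)^2 - 20)/(t^2 + 9*t + 20)^3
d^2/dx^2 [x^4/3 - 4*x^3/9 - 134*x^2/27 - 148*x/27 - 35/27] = 4*x^2 - 8*x/3 - 268/27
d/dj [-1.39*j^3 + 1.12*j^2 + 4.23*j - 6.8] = -4.17*j^2 + 2.24*j + 4.23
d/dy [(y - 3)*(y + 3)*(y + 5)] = 3*y^2 + 10*y - 9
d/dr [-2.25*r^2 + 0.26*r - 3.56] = 0.26 - 4.5*r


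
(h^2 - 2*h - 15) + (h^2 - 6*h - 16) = 2*h^2 - 8*h - 31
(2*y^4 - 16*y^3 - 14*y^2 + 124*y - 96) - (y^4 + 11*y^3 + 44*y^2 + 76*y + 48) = y^4 - 27*y^3 - 58*y^2 + 48*y - 144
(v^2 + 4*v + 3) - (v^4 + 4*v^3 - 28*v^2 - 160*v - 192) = -v^4 - 4*v^3 + 29*v^2 + 164*v + 195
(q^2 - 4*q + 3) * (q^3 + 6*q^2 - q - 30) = q^5 + 2*q^4 - 22*q^3 - 8*q^2 + 117*q - 90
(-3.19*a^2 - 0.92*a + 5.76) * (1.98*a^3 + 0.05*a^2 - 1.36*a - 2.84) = -6.3162*a^5 - 1.9811*a^4 + 15.6972*a^3 + 10.5988*a^2 - 5.2208*a - 16.3584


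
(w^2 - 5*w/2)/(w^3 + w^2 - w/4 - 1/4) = 2*w*(2*w - 5)/(4*w^3 + 4*w^2 - w - 1)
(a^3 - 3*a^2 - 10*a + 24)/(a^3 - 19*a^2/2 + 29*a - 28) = 2*(a + 3)/(2*a - 7)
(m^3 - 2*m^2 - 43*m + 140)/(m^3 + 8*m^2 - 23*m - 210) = (m - 4)/(m + 6)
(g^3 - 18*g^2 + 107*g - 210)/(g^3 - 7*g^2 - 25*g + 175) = (g - 6)/(g + 5)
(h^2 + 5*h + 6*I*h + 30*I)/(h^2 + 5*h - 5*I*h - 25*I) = (h + 6*I)/(h - 5*I)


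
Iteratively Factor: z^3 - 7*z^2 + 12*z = (z - 3)*(z^2 - 4*z) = (z - 4)*(z - 3)*(z)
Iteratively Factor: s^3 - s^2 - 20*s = (s - 5)*(s^2 + 4*s) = s*(s - 5)*(s + 4)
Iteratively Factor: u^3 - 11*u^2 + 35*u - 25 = (u - 1)*(u^2 - 10*u + 25) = (u - 5)*(u - 1)*(u - 5)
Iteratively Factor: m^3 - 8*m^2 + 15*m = (m)*(m^2 - 8*m + 15) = m*(m - 5)*(m - 3)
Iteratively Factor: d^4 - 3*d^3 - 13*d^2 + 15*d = (d - 5)*(d^3 + 2*d^2 - 3*d) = (d - 5)*(d - 1)*(d^2 + 3*d) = d*(d - 5)*(d - 1)*(d + 3)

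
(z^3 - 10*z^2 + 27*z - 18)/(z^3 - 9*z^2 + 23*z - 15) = (z - 6)/(z - 5)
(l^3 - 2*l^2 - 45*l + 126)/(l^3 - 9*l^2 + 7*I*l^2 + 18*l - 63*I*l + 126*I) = (l + 7)/(l + 7*I)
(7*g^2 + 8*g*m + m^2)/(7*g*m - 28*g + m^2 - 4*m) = (g + m)/(m - 4)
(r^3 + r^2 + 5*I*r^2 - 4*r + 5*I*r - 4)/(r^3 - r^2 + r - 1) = (r^2 + r*(1 + 4*I) + 4*I)/(r^2 - r*(1 + I) + I)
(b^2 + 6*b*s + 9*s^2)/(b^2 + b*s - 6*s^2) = (-b - 3*s)/(-b + 2*s)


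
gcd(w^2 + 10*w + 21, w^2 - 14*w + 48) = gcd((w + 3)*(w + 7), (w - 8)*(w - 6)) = 1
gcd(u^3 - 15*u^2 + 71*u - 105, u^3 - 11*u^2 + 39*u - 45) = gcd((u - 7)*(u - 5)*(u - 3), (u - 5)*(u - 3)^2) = u^2 - 8*u + 15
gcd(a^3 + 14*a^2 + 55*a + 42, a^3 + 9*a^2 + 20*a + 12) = a^2 + 7*a + 6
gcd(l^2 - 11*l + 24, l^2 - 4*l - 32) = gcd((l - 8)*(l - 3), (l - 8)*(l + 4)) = l - 8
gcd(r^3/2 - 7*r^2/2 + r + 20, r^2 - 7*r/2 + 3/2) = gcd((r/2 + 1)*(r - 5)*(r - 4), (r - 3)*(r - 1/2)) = 1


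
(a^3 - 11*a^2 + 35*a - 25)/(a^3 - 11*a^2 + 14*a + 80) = (a^2 - 6*a + 5)/(a^2 - 6*a - 16)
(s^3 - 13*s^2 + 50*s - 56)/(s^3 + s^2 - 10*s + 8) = (s^2 - 11*s + 28)/(s^2 + 3*s - 4)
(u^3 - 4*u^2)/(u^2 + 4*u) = u*(u - 4)/(u + 4)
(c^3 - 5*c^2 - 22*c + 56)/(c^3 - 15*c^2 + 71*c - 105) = (c^2 + 2*c - 8)/(c^2 - 8*c + 15)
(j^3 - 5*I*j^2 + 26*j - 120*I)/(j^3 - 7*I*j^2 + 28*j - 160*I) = (j - 6*I)/(j - 8*I)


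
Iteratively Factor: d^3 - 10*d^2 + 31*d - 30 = (d - 3)*(d^2 - 7*d + 10) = (d - 5)*(d - 3)*(d - 2)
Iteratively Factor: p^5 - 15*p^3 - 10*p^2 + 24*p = (p + 2)*(p^4 - 2*p^3 - 11*p^2 + 12*p) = (p - 1)*(p + 2)*(p^3 - p^2 - 12*p) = (p - 4)*(p - 1)*(p + 2)*(p^2 + 3*p) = p*(p - 4)*(p - 1)*(p + 2)*(p + 3)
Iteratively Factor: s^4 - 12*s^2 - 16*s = (s)*(s^3 - 12*s - 16) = s*(s + 2)*(s^2 - 2*s - 8) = s*(s + 2)^2*(s - 4)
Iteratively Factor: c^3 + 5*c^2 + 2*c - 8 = (c - 1)*(c^2 + 6*c + 8) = (c - 1)*(c + 2)*(c + 4)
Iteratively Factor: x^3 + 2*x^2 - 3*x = (x)*(x^2 + 2*x - 3) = x*(x + 3)*(x - 1)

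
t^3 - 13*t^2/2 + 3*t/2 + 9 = (t - 6)*(t - 3/2)*(t + 1)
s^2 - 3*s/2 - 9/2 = (s - 3)*(s + 3/2)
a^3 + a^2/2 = a^2*(a + 1/2)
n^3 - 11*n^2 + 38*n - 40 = (n - 5)*(n - 4)*(n - 2)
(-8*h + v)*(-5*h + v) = 40*h^2 - 13*h*v + v^2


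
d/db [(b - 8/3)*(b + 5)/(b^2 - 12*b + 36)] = (38 - 43*b)/(3*(b^3 - 18*b^2 + 108*b - 216))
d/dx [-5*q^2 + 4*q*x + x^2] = 4*q + 2*x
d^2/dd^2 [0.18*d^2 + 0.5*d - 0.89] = 0.360000000000000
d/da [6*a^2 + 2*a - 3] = 12*a + 2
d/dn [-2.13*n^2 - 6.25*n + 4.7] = -4.26*n - 6.25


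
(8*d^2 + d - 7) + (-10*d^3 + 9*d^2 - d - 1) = -10*d^3 + 17*d^2 - 8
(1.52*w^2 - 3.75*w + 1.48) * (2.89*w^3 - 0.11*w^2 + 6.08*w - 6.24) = 4.3928*w^5 - 11.0047*w^4 + 13.9313*w^3 - 32.4476*w^2 + 32.3984*w - 9.2352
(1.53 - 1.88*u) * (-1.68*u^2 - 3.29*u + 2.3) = 3.1584*u^3 + 3.6148*u^2 - 9.3577*u + 3.519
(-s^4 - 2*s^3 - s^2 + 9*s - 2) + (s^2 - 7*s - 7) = -s^4 - 2*s^3 + 2*s - 9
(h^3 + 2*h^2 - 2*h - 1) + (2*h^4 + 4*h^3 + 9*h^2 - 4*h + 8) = 2*h^4 + 5*h^3 + 11*h^2 - 6*h + 7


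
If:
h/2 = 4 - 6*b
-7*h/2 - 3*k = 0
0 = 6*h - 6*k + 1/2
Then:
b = 209/312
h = -1/26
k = 7/156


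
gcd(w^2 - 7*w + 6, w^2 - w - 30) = w - 6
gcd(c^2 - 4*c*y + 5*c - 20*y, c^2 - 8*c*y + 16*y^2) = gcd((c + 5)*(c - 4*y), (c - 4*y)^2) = -c + 4*y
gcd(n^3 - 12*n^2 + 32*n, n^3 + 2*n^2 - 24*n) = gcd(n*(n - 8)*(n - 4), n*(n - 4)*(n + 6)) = n^2 - 4*n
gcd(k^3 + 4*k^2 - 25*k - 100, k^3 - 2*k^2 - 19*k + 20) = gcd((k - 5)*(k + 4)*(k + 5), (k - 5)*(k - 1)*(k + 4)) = k^2 - k - 20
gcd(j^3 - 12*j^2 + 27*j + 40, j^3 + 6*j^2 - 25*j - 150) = j - 5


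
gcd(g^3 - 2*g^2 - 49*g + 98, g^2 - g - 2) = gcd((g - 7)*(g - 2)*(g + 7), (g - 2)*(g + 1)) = g - 2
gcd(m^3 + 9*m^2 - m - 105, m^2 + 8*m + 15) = m + 5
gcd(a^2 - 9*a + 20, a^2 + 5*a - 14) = 1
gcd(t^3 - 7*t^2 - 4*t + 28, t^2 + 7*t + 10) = t + 2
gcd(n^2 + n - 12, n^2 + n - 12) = n^2 + n - 12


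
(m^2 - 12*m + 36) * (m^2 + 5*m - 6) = m^4 - 7*m^3 - 30*m^2 + 252*m - 216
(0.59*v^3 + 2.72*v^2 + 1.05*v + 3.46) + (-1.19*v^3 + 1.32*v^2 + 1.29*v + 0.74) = -0.6*v^3 + 4.04*v^2 + 2.34*v + 4.2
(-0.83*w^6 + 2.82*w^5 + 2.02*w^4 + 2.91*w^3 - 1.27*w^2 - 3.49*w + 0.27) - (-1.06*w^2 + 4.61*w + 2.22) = -0.83*w^6 + 2.82*w^5 + 2.02*w^4 + 2.91*w^3 - 0.21*w^2 - 8.1*w - 1.95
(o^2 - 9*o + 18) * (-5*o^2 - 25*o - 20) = -5*o^4 + 20*o^3 + 115*o^2 - 270*o - 360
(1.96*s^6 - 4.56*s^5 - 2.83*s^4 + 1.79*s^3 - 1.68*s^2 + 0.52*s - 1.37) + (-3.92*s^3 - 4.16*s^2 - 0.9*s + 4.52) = 1.96*s^6 - 4.56*s^5 - 2.83*s^4 - 2.13*s^3 - 5.84*s^2 - 0.38*s + 3.15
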